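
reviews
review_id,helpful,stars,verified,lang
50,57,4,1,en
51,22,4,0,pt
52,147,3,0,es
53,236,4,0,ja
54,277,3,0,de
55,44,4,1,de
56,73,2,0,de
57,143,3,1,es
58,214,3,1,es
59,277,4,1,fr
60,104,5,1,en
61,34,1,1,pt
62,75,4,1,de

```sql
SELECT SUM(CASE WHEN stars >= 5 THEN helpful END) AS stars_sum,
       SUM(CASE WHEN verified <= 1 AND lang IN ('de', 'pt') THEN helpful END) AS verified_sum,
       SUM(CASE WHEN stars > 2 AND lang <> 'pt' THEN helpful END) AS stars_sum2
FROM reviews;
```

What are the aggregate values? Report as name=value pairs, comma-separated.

[stars_sum: stars >= 5]
review_id=50: ✗
review_id=51: ✗
review_id=52: ✗
review_id=53: ✗
review_id=54: ✗
review_id=55: ✗
review_id=56: ✗
review_id=57: ✗
review_id=58: ✗
review_id=59: ✗
review_id=60: ✓ → 104
review_id=61: ✗
review_id=62: ✗
stars_sum = 104
—
[verified_sum: verified <= 1 AND lang IN ('de', 'pt')]
review_id=50: ✗
review_id=51: ✓ → 22
review_id=52: ✗
review_id=53: ✗
review_id=54: ✓ → 277
review_id=55: ✓ → 44
review_id=56: ✓ → 73
review_id=57: ✗
review_id=58: ✗
review_id=59: ✗
review_id=60: ✗
review_id=61: ✓ → 34
review_id=62: ✓ → 75
verified_sum = 22 + 277 + 44 + 73 + 34 + 75 = 525
—
[stars_sum2: stars > 2 AND lang <> 'pt']
review_id=50: ✓ → 57
review_id=51: ✗
review_id=52: ✓ → 147
review_id=53: ✓ → 236
review_id=54: ✓ → 277
review_id=55: ✓ → 44
review_id=56: ✗
review_id=57: ✓ → 143
review_id=58: ✓ → 214
review_id=59: ✓ → 277
review_id=60: ✓ → 104
review_id=61: ✗
review_id=62: ✓ → 75
stars_sum2 = 57 + 147 + 236 + 277 + 44 + 143 + 214 + 277 + 104 + 75 = 1574

stars_sum=104, verified_sum=525, stars_sum2=1574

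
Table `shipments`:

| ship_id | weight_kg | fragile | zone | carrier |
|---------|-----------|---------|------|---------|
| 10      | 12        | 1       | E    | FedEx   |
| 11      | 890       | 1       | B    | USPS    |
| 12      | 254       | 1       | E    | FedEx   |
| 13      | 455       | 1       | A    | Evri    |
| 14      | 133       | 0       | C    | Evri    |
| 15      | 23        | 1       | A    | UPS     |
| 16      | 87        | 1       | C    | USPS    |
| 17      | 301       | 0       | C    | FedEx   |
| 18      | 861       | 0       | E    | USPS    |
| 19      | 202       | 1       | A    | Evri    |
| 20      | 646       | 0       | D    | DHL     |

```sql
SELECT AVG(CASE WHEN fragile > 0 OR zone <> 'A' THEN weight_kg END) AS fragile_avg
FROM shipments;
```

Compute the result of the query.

351.2727272727

ship_id=10: ✓ → 12
ship_id=11: ✓ → 890
ship_id=12: ✓ → 254
ship_id=13: ✓ → 455
ship_id=14: ✓ → 133
ship_id=15: ✓ → 23
ship_id=16: ✓ → 87
ship_id=17: ✓ → 301
ship_id=18: ✓ → 861
ship_id=19: ✓ → 202
ship_id=20: ✓ → 646
fragile_avg = (12 + 890 + 254 + 455 + 133 + 23 + 87 + 301 + 861 + 202 + 646) / 11 = 351.2727272727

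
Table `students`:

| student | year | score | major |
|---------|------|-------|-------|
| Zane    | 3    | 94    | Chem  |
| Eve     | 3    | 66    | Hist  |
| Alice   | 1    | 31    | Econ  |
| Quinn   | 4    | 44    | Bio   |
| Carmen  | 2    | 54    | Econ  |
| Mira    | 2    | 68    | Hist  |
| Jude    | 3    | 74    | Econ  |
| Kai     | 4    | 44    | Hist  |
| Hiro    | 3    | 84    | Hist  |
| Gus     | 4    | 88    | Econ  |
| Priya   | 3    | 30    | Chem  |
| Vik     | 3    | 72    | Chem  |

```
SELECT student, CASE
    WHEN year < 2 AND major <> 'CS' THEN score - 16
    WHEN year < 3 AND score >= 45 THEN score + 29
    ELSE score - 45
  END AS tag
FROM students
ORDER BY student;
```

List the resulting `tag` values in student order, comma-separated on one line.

student=Alice: year < 2 AND major <> 'CS' → 15
student=Carmen: year < 3 AND score >= 45 → 83
student=Eve: ELSE → 21
student=Gus: ELSE → 43
student=Hiro: ELSE → 39
student=Jude: ELSE → 29
student=Kai: ELSE → -1
student=Mira: year < 3 AND score >= 45 → 97
student=Priya: ELSE → -15
student=Quinn: ELSE → -1
student=Vik: ELSE → 27
student=Zane: ELSE → 49

15, 83, 21, 43, 39, 29, -1, 97, -15, -1, 27, 49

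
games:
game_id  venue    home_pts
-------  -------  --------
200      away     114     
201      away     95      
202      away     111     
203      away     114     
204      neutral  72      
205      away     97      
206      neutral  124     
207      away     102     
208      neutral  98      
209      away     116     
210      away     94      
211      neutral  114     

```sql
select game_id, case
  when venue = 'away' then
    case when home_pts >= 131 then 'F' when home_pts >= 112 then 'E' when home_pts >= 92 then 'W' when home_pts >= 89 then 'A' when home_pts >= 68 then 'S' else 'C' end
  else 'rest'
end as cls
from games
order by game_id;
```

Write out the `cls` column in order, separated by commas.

game_id=200: venue='away' → inner[home_pts >= 112] → E
game_id=201: venue='away' → inner[home_pts >= 92] → W
game_id=202: venue='away' → inner[home_pts >= 92] → W
game_id=203: venue='away' → inner[home_pts >= 112] → E
game_id=204: venue='neutral' → outer ELSE → rest
game_id=205: venue='away' → inner[home_pts >= 92] → W
game_id=206: venue='neutral' → outer ELSE → rest
game_id=207: venue='away' → inner[home_pts >= 92] → W
game_id=208: venue='neutral' → outer ELSE → rest
game_id=209: venue='away' → inner[home_pts >= 112] → E
game_id=210: venue='away' → inner[home_pts >= 92] → W
game_id=211: venue='neutral' → outer ELSE → rest

E, W, W, E, rest, W, rest, W, rest, E, W, rest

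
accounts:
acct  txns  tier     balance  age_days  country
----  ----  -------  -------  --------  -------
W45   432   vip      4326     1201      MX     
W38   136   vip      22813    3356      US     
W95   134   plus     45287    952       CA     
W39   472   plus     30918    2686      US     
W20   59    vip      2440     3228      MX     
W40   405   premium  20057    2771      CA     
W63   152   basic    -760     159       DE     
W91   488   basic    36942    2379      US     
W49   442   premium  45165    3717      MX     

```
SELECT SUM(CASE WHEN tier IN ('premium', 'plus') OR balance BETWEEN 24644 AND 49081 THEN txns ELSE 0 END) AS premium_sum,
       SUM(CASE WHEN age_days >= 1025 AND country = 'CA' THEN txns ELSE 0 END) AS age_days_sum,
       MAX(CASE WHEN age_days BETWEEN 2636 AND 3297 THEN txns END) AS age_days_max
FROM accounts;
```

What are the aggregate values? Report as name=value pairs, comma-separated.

premium_sum=1941, age_days_sum=405, age_days_max=472

[premium_sum: tier IN ('premium', 'plus') OR balance BETWEEN 24644 AND 49081]
acct=W45: ✗
acct=W38: ✗
acct=W95: ✓ → 134
acct=W39: ✓ → 472
acct=W20: ✗
acct=W40: ✓ → 405
acct=W63: ✗
acct=W91: ✓ → 488
acct=W49: ✓ → 442
premium_sum = 134 + 472 + 405 + 488 + 442 = 1941
—
[age_days_sum: age_days >= 1025 AND country = 'CA']
acct=W45: ✗
acct=W38: ✗
acct=W95: ✗
acct=W39: ✗
acct=W20: ✗
acct=W40: ✓ → 405
acct=W63: ✗
acct=W91: ✗
acct=W49: ✗
age_days_sum = 405
—
[age_days_max: age_days BETWEEN 2636 AND 3297]
acct=W45: ✗
acct=W38: ✗
acct=W95: ✗
acct=W39: ✓ → 472
acct=W20: ✓ → 59
acct=W40: ✓ → 405
acct=W63: ✗
acct=W91: ✗
acct=W49: ✗
age_days_max = MAX(472, 59, 405) = 472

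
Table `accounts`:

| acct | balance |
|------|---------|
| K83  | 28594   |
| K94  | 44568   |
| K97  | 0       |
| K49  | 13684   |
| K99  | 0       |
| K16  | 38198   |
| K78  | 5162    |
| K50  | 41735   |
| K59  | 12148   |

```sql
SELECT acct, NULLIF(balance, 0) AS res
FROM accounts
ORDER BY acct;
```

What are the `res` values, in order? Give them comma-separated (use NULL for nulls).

acct=K16: balance=38198 vs 0: differ → 38198
acct=K49: balance=13684 vs 0: differ → 13684
acct=K50: balance=41735 vs 0: differ → 41735
acct=K59: balance=12148 vs 0: differ → 12148
acct=K78: balance=5162 vs 0: differ → 5162
acct=K83: balance=28594 vs 0: differ → 28594
acct=K94: balance=44568 vs 0: differ → 44568
acct=K97: balance=0 vs 0: equal → NULL
acct=K99: balance=0 vs 0: equal → NULL

38198, 13684, 41735, 12148, 5162, 28594, 44568, NULL, NULL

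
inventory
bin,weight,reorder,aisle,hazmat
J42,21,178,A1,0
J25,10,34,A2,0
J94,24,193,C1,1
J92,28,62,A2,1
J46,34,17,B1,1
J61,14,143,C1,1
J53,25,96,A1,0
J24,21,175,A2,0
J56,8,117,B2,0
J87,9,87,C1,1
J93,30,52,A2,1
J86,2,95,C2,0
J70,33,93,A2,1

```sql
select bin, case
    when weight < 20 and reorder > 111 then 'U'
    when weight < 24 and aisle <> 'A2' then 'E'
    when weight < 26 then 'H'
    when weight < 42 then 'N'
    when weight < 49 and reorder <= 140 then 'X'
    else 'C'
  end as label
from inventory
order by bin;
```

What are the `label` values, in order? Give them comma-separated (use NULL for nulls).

bin=J24: weight < 26 → H
bin=J25: weight < 26 → H
bin=J42: weight < 24 and aisle <> 'A2' → E
bin=J46: weight < 42 → N
bin=J53: weight < 26 → H
bin=J56: weight < 20 and reorder > 111 → U
bin=J61: weight < 20 and reorder > 111 → U
bin=J70: weight < 42 → N
bin=J86: weight < 24 and aisle <> 'A2' → E
bin=J87: weight < 24 and aisle <> 'A2' → E
bin=J92: weight < 42 → N
bin=J93: weight < 42 → N
bin=J94: weight < 26 → H

H, H, E, N, H, U, U, N, E, E, N, N, H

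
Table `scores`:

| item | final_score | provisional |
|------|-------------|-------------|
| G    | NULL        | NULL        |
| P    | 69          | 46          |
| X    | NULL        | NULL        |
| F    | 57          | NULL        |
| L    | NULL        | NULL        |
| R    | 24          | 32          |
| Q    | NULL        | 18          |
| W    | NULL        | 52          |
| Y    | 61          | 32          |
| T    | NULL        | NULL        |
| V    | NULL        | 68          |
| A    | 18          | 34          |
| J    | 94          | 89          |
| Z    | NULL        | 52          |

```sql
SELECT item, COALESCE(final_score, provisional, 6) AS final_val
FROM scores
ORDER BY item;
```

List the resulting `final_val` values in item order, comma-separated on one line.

item=A: final_score=18 → 18
item=F: final_score=57 → 57
item=G: final_score=NULL, provisional=NULL, → literal 6 → 6
item=J: final_score=94 → 94
item=L: final_score=NULL, provisional=NULL, → literal 6 → 6
item=P: final_score=69 → 69
item=Q: final_score=NULL, provisional=18 → 18
item=R: final_score=24 → 24
item=T: final_score=NULL, provisional=NULL, → literal 6 → 6
item=V: final_score=NULL, provisional=68 → 68
item=W: final_score=NULL, provisional=52 → 52
item=X: final_score=NULL, provisional=NULL, → literal 6 → 6
item=Y: final_score=61 → 61
item=Z: final_score=NULL, provisional=52 → 52

18, 57, 6, 94, 6, 69, 18, 24, 6, 68, 52, 6, 61, 52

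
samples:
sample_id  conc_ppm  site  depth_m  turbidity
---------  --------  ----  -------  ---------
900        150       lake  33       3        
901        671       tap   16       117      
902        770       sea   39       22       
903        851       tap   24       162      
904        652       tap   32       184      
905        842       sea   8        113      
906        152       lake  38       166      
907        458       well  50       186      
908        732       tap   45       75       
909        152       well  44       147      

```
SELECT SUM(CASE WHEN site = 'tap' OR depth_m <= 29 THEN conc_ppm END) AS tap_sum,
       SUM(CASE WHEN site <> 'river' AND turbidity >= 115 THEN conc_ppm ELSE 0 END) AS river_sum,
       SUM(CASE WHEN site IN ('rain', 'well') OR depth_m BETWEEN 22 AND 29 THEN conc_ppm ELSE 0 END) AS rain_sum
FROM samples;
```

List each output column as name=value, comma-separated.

[tap_sum: site = 'tap' OR depth_m <= 29]
sample_id=900: ✗
sample_id=901: ✓ → 671
sample_id=902: ✗
sample_id=903: ✓ → 851
sample_id=904: ✓ → 652
sample_id=905: ✓ → 842
sample_id=906: ✗
sample_id=907: ✗
sample_id=908: ✓ → 732
sample_id=909: ✗
tap_sum = 671 + 851 + 652 + 842 + 732 = 3748
—
[river_sum: site <> 'river' AND turbidity >= 115]
sample_id=900: ✗
sample_id=901: ✓ → 671
sample_id=902: ✗
sample_id=903: ✓ → 851
sample_id=904: ✓ → 652
sample_id=905: ✗
sample_id=906: ✓ → 152
sample_id=907: ✓ → 458
sample_id=908: ✗
sample_id=909: ✓ → 152
river_sum = 671 + 851 + 652 + 152 + 458 + 152 = 2936
—
[rain_sum: site IN ('rain', 'well') OR depth_m BETWEEN 22 AND 29]
sample_id=900: ✗
sample_id=901: ✗
sample_id=902: ✗
sample_id=903: ✓ → 851
sample_id=904: ✗
sample_id=905: ✗
sample_id=906: ✗
sample_id=907: ✓ → 458
sample_id=908: ✗
sample_id=909: ✓ → 152
rain_sum = 851 + 458 + 152 = 1461

tap_sum=3748, river_sum=2936, rain_sum=1461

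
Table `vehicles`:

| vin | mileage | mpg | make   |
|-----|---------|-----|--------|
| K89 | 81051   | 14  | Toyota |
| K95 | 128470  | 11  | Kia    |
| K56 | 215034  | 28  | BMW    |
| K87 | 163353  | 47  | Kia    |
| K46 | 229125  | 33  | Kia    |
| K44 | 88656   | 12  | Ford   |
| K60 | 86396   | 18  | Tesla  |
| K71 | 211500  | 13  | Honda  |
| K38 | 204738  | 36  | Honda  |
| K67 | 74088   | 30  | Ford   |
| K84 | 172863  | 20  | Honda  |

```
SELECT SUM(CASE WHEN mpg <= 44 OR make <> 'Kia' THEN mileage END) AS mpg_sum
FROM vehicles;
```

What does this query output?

vin=K89: ✓ → 81051
vin=K95: ✓ → 128470
vin=K56: ✓ → 215034
vin=K87: ✗
vin=K46: ✓ → 229125
vin=K44: ✓ → 88656
vin=K60: ✓ → 86396
vin=K71: ✓ → 211500
vin=K38: ✓ → 204738
vin=K67: ✓ → 74088
vin=K84: ✓ → 172863
mpg_sum = 81051 + 128470 + 215034 + 229125 + 88656 + 86396 + 211500 + 204738 + 74088 + 172863 = 1491921

1491921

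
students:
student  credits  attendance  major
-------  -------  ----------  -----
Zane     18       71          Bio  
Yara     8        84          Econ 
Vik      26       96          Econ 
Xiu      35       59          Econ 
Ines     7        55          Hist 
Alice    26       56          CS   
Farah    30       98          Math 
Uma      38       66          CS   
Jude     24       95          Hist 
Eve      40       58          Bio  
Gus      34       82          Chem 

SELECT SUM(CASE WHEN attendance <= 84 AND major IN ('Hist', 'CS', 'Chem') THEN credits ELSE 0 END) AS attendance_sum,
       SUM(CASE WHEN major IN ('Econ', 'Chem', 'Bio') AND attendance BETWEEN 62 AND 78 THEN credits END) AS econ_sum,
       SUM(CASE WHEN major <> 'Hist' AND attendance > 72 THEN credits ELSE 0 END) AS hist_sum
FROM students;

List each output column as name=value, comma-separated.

attendance_sum=105, econ_sum=18, hist_sum=98

[attendance_sum: attendance <= 84 AND major IN ('Hist', 'CS', 'Chem')]
student=Zane: ✗
student=Yara: ✗
student=Vik: ✗
student=Xiu: ✗
student=Ines: ✓ → 7
student=Alice: ✓ → 26
student=Farah: ✗
student=Uma: ✓ → 38
student=Jude: ✗
student=Eve: ✗
student=Gus: ✓ → 34
attendance_sum = 7 + 26 + 38 + 34 = 105
—
[econ_sum: major IN ('Econ', 'Chem', 'Bio') AND attendance BETWEEN 62 AND 78]
student=Zane: ✓ → 18
student=Yara: ✗
student=Vik: ✗
student=Xiu: ✗
student=Ines: ✗
student=Alice: ✗
student=Farah: ✗
student=Uma: ✗
student=Jude: ✗
student=Eve: ✗
student=Gus: ✗
econ_sum = 18
—
[hist_sum: major <> 'Hist' AND attendance > 72]
student=Zane: ✗
student=Yara: ✓ → 8
student=Vik: ✓ → 26
student=Xiu: ✗
student=Ines: ✗
student=Alice: ✗
student=Farah: ✓ → 30
student=Uma: ✗
student=Jude: ✗
student=Eve: ✗
student=Gus: ✓ → 34
hist_sum = 8 + 26 + 30 + 34 = 98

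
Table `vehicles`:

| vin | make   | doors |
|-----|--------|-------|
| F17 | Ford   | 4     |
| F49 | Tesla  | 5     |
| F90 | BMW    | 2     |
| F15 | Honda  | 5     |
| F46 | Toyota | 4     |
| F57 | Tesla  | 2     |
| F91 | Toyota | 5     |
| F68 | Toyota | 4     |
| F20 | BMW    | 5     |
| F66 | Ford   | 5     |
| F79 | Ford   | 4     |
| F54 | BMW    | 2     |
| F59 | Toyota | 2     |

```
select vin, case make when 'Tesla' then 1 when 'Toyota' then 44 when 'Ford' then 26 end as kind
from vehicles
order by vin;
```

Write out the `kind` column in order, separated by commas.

NULL, 26, NULL, 44, 1, NULL, 1, 44, 26, 44, 26, NULL, 44

vin=F15: (no match → NULL) → NULL
vin=F17: make='Ford' → 26
vin=F20: (no match → NULL) → NULL
vin=F46: make='Toyota' → 44
vin=F49: make='Tesla' → 1
vin=F54: (no match → NULL) → NULL
vin=F57: make='Tesla' → 1
vin=F59: make='Toyota' → 44
vin=F66: make='Ford' → 26
vin=F68: make='Toyota' → 44
vin=F79: make='Ford' → 26
vin=F90: (no match → NULL) → NULL
vin=F91: make='Toyota' → 44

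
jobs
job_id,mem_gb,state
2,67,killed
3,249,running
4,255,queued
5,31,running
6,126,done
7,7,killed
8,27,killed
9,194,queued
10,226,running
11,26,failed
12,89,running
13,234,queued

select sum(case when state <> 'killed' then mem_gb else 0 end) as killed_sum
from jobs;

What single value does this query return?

1430

job_id=2: ✗
job_id=3: ✓ → 249
job_id=4: ✓ → 255
job_id=5: ✓ → 31
job_id=6: ✓ → 126
job_id=7: ✗
job_id=8: ✗
job_id=9: ✓ → 194
job_id=10: ✓ → 226
job_id=11: ✓ → 26
job_id=12: ✓ → 89
job_id=13: ✓ → 234
killed_sum = 249 + 255 + 31 + 126 + 194 + 226 + 26 + 89 + 234 = 1430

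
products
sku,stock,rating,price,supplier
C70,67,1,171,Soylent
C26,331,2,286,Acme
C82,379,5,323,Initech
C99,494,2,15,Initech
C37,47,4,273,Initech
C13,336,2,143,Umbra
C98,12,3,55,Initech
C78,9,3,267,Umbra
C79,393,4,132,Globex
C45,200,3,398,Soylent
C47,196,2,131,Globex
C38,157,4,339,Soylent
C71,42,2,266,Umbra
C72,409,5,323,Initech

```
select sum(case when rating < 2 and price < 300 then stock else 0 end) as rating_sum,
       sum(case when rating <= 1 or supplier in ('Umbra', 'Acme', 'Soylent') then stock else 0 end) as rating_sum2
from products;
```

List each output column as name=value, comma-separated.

rating_sum=67, rating_sum2=1142

[rating_sum: rating < 2 and price < 300]
sku=C70: ✓ → 67
sku=C26: ✗
sku=C82: ✗
sku=C99: ✗
sku=C37: ✗
sku=C13: ✗
sku=C98: ✗
sku=C78: ✗
sku=C79: ✗
sku=C45: ✗
sku=C47: ✗
sku=C38: ✗
sku=C71: ✗
sku=C72: ✗
rating_sum = 67
—
[rating_sum2: rating <= 1 or supplier in ('Umbra', 'Acme', 'Soylent')]
sku=C70: ✓ → 67
sku=C26: ✓ → 331
sku=C82: ✗
sku=C99: ✗
sku=C37: ✗
sku=C13: ✓ → 336
sku=C98: ✗
sku=C78: ✓ → 9
sku=C79: ✗
sku=C45: ✓ → 200
sku=C47: ✗
sku=C38: ✓ → 157
sku=C71: ✓ → 42
sku=C72: ✗
rating_sum2 = 67 + 331 + 336 + 9 + 200 + 157 + 42 = 1142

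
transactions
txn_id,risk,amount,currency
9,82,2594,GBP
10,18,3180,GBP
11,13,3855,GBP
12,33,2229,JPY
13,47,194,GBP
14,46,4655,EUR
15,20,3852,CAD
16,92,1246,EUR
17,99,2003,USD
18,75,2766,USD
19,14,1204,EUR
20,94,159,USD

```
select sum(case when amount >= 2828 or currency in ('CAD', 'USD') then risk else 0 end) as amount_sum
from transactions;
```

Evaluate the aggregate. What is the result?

365

txn_id=9: ✗
txn_id=10: ✓ → 18
txn_id=11: ✓ → 13
txn_id=12: ✗
txn_id=13: ✗
txn_id=14: ✓ → 46
txn_id=15: ✓ → 20
txn_id=16: ✗
txn_id=17: ✓ → 99
txn_id=18: ✓ → 75
txn_id=19: ✗
txn_id=20: ✓ → 94
amount_sum = 18 + 13 + 46 + 20 + 99 + 75 + 94 = 365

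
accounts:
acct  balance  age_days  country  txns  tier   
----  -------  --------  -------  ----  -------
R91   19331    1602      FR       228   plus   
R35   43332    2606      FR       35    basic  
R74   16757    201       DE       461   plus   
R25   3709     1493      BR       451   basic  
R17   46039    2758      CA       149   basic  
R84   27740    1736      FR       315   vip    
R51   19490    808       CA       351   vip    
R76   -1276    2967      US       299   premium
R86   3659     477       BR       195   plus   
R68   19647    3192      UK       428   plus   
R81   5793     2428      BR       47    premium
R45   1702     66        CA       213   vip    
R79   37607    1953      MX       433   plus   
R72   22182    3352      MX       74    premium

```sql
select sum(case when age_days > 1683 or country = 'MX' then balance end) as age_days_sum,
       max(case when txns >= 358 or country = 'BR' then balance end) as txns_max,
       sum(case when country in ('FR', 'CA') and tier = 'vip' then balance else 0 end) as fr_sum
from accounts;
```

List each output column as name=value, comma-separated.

[age_days_sum: age_days > 1683 or country = 'MX']
acct=R91: ✗
acct=R35: ✓ → 43332
acct=R74: ✗
acct=R25: ✗
acct=R17: ✓ → 46039
acct=R84: ✓ → 27740
acct=R51: ✗
acct=R76: ✓ → -1276
acct=R86: ✗
acct=R68: ✓ → 19647
acct=R81: ✓ → 5793
acct=R45: ✗
acct=R79: ✓ → 37607
acct=R72: ✓ → 22182
age_days_sum = 43332 + 46039 + 27740 + -1276 + 19647 + 5793 + 37607 + 22182 = 201064
—
[txns_max: txns >= 358 or country = 'BR']
acct=R91: ✗
acct=R35: ✗
acct=R74: ✓ → 16757
acct=R25: ✓ → 3709
acct=R17: ✗
acct=R84: ✗
acct=R51: ✗
acct=R76: ✗
acct=R86: ✓ → 3659
acct=R68: ✓ → 19647
acct=R81: ✓ → 5793
acct=R45: ✗
acct=R79: ✓ → 37607
acct=R72: ✗
txns_max = MAX(16757, 3709, 3659, 19647, 5793, 37607) = 37607
—
[fr_sum: country in ('FR', 'CA') and tier = 'vip']
acct=R91: ✗
acct=R35: ✗
acct=R74: ✗
acct=R25: ✗
acct=R17: ✗
acct=R84: ✓ → 27740
acct=R51: ✓ → 19490
acct=R76: ✗
acct=R86: ✗
acct=R68: ✗
acct=R81: ✗
acct=R45: ✓ → 1702
acct=R79: ✗
acct=R72: ✗
fr_sum = 27740 + 19490 + 1702 = 48932

age_days_sum=201064, txns_max=37607, fr_sum=48932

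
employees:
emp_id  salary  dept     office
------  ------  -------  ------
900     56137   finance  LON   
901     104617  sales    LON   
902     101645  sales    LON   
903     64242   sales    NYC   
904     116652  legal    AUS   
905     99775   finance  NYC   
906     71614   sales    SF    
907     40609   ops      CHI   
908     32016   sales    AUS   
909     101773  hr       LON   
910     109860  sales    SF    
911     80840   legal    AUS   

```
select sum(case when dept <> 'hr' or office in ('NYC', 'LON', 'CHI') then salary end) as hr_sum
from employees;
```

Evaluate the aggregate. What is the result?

979780

emp_id=900: ✓ → 56137
emp_id=901: ✓ → 104617
emp_id=902: ✓ → 101645
emp_id=903: ✓ → 64242
emp_id=904: ✓ → 116652
emp_id=905: ✓ → 99775
emp_id=906: ✓ → 71614
emp_id=907: ✓ → 40609
emp_id=908: ✓ → 32016
emp_id=909: ✓ → 101773
emp_id=910: ✓ → 109860
emp_id=911: ✓ → 80840
hr_sum = 56137 + 104617 + 101645 + 64242 + 116652 + 99775 + 71614 + 40609 + 32016 + 101773 + 109860 + 80840 = 979780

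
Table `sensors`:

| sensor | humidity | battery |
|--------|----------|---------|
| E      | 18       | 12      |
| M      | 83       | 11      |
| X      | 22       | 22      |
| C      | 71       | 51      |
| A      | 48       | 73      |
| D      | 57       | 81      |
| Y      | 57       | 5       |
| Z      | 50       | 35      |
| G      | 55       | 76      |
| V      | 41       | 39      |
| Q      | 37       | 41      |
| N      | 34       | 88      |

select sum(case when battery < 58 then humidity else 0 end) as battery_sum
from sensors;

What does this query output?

sensor=E: ✓ → 18
sensor=M: ✓ → 83
sensor=X: ✓ → 22
sensor=C: ✓ → 71
sensor=A: ✗
sensor=D: ✗
sensor=Y: ✓ → 57
sensor=Z: ✓ → 50
sensor=G: ✗
sensor=V: ✓ → 41
sensor=Q: ✓ → 37
sensor=N: ✗
battery_sum = 18 + 83 + 22 + 71 + 57 + 50 + 41 + 37 = 379

379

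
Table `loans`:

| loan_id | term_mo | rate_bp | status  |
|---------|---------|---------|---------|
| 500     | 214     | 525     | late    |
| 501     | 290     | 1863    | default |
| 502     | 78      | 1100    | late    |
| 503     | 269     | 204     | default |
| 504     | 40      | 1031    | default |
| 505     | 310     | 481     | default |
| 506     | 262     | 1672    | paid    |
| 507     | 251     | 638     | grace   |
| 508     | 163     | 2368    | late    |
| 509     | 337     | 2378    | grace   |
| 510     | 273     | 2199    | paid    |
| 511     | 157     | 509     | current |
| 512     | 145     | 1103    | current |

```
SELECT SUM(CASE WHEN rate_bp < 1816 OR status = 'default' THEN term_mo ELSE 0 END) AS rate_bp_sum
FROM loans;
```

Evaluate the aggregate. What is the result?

2016

loan_id=500: ✓ → 214
loan_id=501: ✓ → 290
loan_id=502: ✓ → 78
loan_id=503: ✓ → 269
loan_id=504: ✓ → 40
loan_id=505: ✓ → 310
loan_id=506: ✓ → 262
loan_id=507: ✓ → 251
loan_id=508: ✗
loan_id=509: ✗
loan_id=510: ✗
loan_id=511: ✓ → 157
loan_id=512: ✓ → 145
rate_bp_sum = 214 + 290 + 78 + 269 + 40 + 310 + 262 + 251 + 157 + 145 = 2016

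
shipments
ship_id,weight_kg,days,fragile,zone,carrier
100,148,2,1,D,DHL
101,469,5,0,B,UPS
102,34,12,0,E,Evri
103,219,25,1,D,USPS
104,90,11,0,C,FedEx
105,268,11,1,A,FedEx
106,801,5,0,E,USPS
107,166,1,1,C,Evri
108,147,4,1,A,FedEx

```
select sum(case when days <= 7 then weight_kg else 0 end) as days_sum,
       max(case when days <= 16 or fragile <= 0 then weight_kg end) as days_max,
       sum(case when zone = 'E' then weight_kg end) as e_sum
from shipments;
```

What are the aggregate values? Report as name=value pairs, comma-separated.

[days_sum: days <= 7]
ship_id=100: ✓ → 148
ship_id=101: ✓ → 469
ship_id=102: ✗
ship_id=103: ✗
ship_id=104: ✗
ship_id=105: ✗
ship_id=106: ✓ → 801
ship_id=107: ✓ → 166
ship_id=108: ✓ → 147
days_sum = 148 + 469 + 801 + 166 + 147 = 1731
—
[days_max: days <= 16 or fragile <= 0]
ship_id=100: ✓ → 148
ship_id=101: ✓ → 469
ship_id=102: ✓ → 34
ship_id=103: ✗
ship_id=104: ✓ → 90
ship_id=105: ✓ → 268
ship_id=106: ✓ → 801
ship_id=107: ✓ → 166
ship_id=108: ✓ → 147
days_max = MAX(148, 469, 34, 90, 268, 801, 166, 147) = 801
—
[e_sum: zone = 'E']
ship_id=100: ✗
ship_id=101: ✗
ship_id=102: ✓ → 34
ship_id=103: ✗
ship_id=104: ✗
ship_id=105: ✗
ship_id=106: ✓ → 801
ship_id=107: ✗
ship_id=108: ✗
e_sum = 34 + 801 = 835

days_sum=1731, days_max=801, e_sum=835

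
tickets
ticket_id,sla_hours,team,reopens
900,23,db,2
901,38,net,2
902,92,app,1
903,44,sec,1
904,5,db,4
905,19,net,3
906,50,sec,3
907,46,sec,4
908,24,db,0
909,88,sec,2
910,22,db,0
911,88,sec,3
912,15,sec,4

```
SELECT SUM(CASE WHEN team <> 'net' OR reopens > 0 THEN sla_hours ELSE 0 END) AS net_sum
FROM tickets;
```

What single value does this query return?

554

ticket_id=900: ✓ → 23
ticket_id=901: ✓ → 38
ticket_id=902: ✓ → 92
ticket_id=903: ✓ → 44
ticket_id=904: ✓ → 5
ticket_id=905: ✓ → 19
ticket_id=906: ✓ → 50
ticket_id=907: ✓ → 46
ticket_id=908: ✓ → 24
ticket_id=909: ✓ → 88
ticket_id=910: ✓ → 22
ticket_id=911: ✓ → 88
ticket_id=912: ✓ → 15
net_sum = 23 + 38 + 92 + 44 + 5 + 19 + 50 + 46 + 24 + 88 + 22 + 88 + 15 = 554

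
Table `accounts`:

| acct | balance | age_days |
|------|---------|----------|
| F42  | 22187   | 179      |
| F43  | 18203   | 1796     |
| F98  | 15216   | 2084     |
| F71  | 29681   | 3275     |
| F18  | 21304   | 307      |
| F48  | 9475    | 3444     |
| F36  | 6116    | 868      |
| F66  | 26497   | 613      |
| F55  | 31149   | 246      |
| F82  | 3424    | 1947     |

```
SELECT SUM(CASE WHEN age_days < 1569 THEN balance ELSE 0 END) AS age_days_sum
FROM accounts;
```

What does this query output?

107253

acct=F42: ✓ → 22187
acct=F43: ✗
acct=F98: ✗
acct=F71: ✗
acct=F18: ✓ → 21304
acct=F48: ✗
acct=F36: ✓ → 6116
acct=F66: ✓ → 26497
acct=F55: ✓ → 31149
acct=F82: ✗
age_days_sum = 22187 + 21304 + 6116 + 26497 + 31149 = 107253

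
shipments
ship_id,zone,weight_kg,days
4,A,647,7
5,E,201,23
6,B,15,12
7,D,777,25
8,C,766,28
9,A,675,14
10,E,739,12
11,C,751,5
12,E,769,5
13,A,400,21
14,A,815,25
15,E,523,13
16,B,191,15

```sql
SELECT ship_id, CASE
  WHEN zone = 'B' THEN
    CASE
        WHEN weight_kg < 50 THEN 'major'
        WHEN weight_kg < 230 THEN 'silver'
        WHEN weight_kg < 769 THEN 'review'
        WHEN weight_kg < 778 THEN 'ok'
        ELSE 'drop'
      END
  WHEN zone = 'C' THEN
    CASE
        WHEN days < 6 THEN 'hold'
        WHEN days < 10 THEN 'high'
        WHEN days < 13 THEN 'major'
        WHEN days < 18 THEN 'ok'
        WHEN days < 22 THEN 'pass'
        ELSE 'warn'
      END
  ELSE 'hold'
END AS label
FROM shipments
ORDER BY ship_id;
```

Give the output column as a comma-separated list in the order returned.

hold, hold, major, hold, warn, hold, hold, hold, hold, hold, hold, hold, silver

ship_id=4: zone='A' → outer ELSE → hold
ship_id=5: zone='E' → outer ELSE → hold
ship_id=6: zone='B' → inner[weight_kg < 50] → major
ship_id=7: zone='D' → outer ELSE → hold
ship_id=8: zone='C' → inner[ELSE] → warn
ship_id=9: zone='A' → outer ELSE → hold
ship_id=10: zone='E' → outer ELSE → hold
ship_id=11: zone='C' → inner[days < 6] → hold
ship_id=12: zone='E' → outer ELSE → hold
ship_id=13: zone='A' → outer ELSE → hold
ship_id=14: zone='A' → outer ELSE → hold
ship_id=15: zone='E' → outer ELSE → hold
ship_id=16: zone='B' → inner[weight_kg < 230] → silver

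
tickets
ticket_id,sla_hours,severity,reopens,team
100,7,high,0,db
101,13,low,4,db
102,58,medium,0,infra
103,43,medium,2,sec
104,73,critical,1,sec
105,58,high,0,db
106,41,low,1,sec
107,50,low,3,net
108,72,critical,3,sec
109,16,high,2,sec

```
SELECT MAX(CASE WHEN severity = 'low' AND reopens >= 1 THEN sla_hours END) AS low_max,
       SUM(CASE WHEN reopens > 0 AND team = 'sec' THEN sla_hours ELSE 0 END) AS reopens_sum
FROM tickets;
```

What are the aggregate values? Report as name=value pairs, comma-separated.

low_max=50, reopens_sum=245

[low_max: severity = 'low' AND reopens >= 1]
ticket_id=100: ✗
ticket_id=101: ✓ → 13
ticket_id=102: ✗
ticket_id=103: ✗
ticket_id=104: ✗
ticket_id=105: ✗
ticket_id=106: ✓ → 41
ticket_id=107: ✓ → 50
ticket_id=108: ✗
ticket_id=109: ✗
low_max = MAX(13, 41, 50) = 50
—
[reopens_sum: reopens > 0 AND team = 'sec']
ticket_id=100: ✗
ticket_id=101: ✗
ticket_id=102: ✗
ticket_id=103: ✓ → 43
ticket_id=104: ✓ → 73
ticket_id=105: ✗
ticket_id=106: ✓ → 41
ticket_id=107: ✗
ticket_id=108: ✓ → 72
ticket_id=109: ✓ → 16
reopens_sum = 43 + 73 + 41 + 72 + 16 = 245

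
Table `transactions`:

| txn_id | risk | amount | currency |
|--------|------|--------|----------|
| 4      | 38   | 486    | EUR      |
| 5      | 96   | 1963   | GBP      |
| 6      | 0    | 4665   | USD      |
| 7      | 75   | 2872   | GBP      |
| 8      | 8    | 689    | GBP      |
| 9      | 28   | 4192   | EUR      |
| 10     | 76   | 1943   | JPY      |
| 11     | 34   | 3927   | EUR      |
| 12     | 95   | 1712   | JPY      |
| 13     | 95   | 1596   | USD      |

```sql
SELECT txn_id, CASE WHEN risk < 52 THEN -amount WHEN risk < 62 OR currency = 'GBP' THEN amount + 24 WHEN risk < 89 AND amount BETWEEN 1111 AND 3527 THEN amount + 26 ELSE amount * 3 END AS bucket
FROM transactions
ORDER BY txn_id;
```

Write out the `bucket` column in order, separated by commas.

txn_id=4: risk < 52 → -486
txn_id=5: risk < 62 OR currency = 'GBP' → 1987
txn_id=6: risk < 52 → -4665
txn_id=7: risk < 62 OR currency = 'GBP' → 2896
txn_id=8: risk < 52 → -689
txn_id=9: risk < 52 → -4192
txn_id=10: risk < 89 AND amount BETWEEN 1111 AND 3527 → 1969
txn_id=11: risk < 52 → -3927
txn_id=12: ELSE → 5136
txn_id=13: ELSE → 4788

-486, 1987, -4665, 2896, -689, -4192, 1969, -3927, 5136, 4788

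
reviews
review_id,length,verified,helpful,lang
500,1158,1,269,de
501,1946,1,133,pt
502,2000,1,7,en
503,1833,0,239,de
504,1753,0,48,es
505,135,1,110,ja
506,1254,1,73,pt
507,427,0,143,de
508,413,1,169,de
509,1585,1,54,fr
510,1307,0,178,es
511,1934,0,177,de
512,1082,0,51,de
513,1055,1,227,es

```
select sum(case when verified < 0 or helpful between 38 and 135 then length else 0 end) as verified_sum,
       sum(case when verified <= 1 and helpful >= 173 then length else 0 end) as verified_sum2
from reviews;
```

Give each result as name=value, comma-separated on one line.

[verified_sum: verified < 0 or helpful between 38 and 135]
review_id=500: ✗
review_id=501: ✓ → 1946
review_id=502: ✗
review_id=503: ✗
review_id=504: ✓ → 1753
review_id=505: ✓ → 135
review_id=506: ✓ → 1254
review_id=507: ✗
review_id=508: ✗
review_id=509: ✓ → 1585
review_id=510: ✗
review_id=511: ✗
review_id=512: ✓ → 1082
review_id=513: ✗
verified_sum = 1946 + 1753 + 135 + 1254 + 1585 + 1082 = 7755
—
[verified_sum2: verified <= 1 and helpful >= 173]
review_id=500: ✓ → 1158
review_id=501: ✗
review_id=502: ✗
review_id=503: ✓ → 1833
review_id=504: ✗
review_id=505: ✗
review_id=506: ✗
review_id=507: ✗
review_id=508: ✗
review_id=509: ✗
review_id=510: ✓ → 1307
review_id=511: ✓ → 1934
review_id=512: ✗
review_id=513: ✓ → 1055
verified_sum2 = 1158 + 1833 + 1307 + 1934 + 1055 = 7287

verified_sum=7755, verified_sum2=7287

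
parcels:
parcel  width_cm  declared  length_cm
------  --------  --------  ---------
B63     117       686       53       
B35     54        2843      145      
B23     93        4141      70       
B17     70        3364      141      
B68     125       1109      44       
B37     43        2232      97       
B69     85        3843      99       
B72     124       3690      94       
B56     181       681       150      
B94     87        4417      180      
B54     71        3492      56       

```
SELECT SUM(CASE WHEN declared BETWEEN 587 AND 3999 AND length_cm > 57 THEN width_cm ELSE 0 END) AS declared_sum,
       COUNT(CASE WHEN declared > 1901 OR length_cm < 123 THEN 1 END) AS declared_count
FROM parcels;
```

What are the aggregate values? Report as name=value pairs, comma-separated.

declared_sum=557, declared_count=10

[declared_sum: declared BETWEEN 587 AND 3999 AND length_cm > 57]
parcel=B63: ✗
parcel=B35: ✓ → 54
parcel=B23: ✗
parcel=B17: ✓ → 70
parcel=B68: ✗
parcel=B37: ✓ → 43
parcel=B69: ✓ → 85
parcel=B72: ✓ → 124
parcel=B56: ✓ → 181
parcel=B94: ✗
parcel=B54: ✗
declared_sum = 54 + 70 + 43 + 85 + 124 + 181 = 557
—
[declared_count: declared > 1901 OR length_cm < 123]
parcel=B63: ✓ → 1
parcel=B35: ✓ → 1
parcel=B23: ✓ → 1
parcel=B17: ✓ → 1
parcel=B68: ✓ → 1
parcel=B37: ✓ → 1
parcel=B69: ✓ → 1
parcel=B72: ✓ → 1
parcel=B56: ✗
parcel=B94: ✓ → 1
parcel=B54: ✓ → 1
declared_count = COUNT(1, 1, 1, 1, 1, 1, 1, 1, 1, 1) = 10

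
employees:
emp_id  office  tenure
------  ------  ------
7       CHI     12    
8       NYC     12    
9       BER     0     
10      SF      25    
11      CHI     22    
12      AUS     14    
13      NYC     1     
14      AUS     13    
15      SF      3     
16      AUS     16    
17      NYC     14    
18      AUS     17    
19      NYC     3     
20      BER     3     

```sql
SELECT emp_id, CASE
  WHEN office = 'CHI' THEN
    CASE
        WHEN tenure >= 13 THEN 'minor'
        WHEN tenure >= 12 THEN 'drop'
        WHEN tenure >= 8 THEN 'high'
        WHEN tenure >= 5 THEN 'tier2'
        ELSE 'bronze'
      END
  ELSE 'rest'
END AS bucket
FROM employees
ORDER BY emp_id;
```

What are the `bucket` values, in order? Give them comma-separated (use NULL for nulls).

emp_id=7: office='CHI' → inner[tenure >= 12] → drop
emp_id=8: office='NYC' → outer ELSE → rest
emp_id=9: office='BER' → outer ELSE → rest
emp_id=10: office='SF' → outer ELSE → rest
emp_id=11: office='CHI' → inner[tenure >= 13] → minor
emp_id=12: office='AUS' → outer ELSE → rest
emp_id=13: office='NYC' → outer ELSE → rest
emp_id=14: office='AUS' → outer ELSE → rest
emp_id=15: office='SF' → outer ELSE → rest
emp_id=16: office='AUS' → outer ELSE → rest
emp_id=17: office='NYC' → outer ELSE → rest
emp_id=18: office='AUS' → outer ELSE → rest
emp_id=19: office='NYC' → outer ELSE → rest
emp_id=20: office='BER' → outer ELSE → rest

drop, rest, rest, rest, minor, rest, rest, rest, rest, rest, rest, rest, rest, rest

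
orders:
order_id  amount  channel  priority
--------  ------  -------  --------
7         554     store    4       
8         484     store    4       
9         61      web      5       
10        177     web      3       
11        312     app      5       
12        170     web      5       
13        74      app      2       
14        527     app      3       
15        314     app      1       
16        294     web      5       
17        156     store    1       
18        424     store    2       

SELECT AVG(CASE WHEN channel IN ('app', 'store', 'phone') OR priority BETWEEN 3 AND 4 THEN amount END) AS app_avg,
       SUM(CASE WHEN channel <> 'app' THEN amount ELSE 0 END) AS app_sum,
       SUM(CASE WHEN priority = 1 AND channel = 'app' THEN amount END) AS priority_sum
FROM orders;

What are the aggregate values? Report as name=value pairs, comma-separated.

app_avg=335.7777777778, app_sum=2320, priority_sum=314

[app_avg: channel IN ('app', 'store', 'phone') OR priority BETWEEN 3 AND 4]
order_id=7: ✓ → 554
order_id=8: ✓ → 484
order_id=9: ✗
order_id=10: ✓ → 177
order_id=11: ✓ → 312
order_id=12: ✗
order_id=13: ✓ → 74
order_id=14: ✓ → 527
order_id=15: ✓ → 314
order_id=16: ✗
order_id=17: ✓ → 156
order_id=18: ✓ → 424
app_avg = (554 + 484 + 177 + 312 + 74 + 527 + 314 + 156 + 424) / 9 = 335.7777777778
—
[app_sum: channel <> 'app']
order_id=7: ✓ → 554
order_id=8: ✓ → 484
order_id=9: ✓ → 61
order_id=10: ✓ → 177
order_id=11: ✗
order_id=12: ✓ → 170
order_id=13: ✗
order_id=14: ✗
order_id=15: ✗
order_id=16: ✓ → 294
order_id=17: ✓ → 156
order_id=18: ✓ → 424
app_sum = 554 + 484 + 61 + 177 + 170 + 294 + 156 + 424 = 2320
—
[priority_sum: priority = 1 AND channel = 'app']
order_id=7: ✗
order_id=8: ✗
order_id=9: ✗
order_id=10: ✗
order_id=11: ✗
order_id=12: ✗
order_id=13: ✗
order_id=14: ✗
order_id=15: ✓ → 314
order_id=16: ✗
order_id=17: ✗
order_id=18: ✗
priority_sum = 314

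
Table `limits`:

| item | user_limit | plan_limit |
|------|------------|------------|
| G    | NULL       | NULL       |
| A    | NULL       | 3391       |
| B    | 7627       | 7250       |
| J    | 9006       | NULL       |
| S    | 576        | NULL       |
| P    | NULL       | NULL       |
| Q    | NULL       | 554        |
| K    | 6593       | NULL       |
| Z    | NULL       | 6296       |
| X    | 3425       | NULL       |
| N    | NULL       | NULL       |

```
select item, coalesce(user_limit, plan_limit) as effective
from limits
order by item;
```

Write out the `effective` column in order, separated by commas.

item=A: user_limit=NULL, plan_limit=3391 → 3391
item=B: user_limit=7627 → 7627
item=G: user_limit=NULL, plan_limit=NULL (all NULL) → NULL
item=J: user_limit=9006 → 9006
item=K: user_limit=6593 → 6593
item=N: user_limit=NULL, plan_limit=NULL (all NULL) → NULL
item=P: user_limit=NULL, plan_limit=NULL (all NULL) → NULL
item=Q: user_limit=NULL, plan_limit=554 → 554
item=S: user_limit=576 → 576
item=X: user_limit=3425 → 3425
item=Z: user_limit=NULL, plan_limit=6296 → 6296

3391, 7627, NULL, 9006, 6593, NULL, NULL, 554, 576, 3425, 6296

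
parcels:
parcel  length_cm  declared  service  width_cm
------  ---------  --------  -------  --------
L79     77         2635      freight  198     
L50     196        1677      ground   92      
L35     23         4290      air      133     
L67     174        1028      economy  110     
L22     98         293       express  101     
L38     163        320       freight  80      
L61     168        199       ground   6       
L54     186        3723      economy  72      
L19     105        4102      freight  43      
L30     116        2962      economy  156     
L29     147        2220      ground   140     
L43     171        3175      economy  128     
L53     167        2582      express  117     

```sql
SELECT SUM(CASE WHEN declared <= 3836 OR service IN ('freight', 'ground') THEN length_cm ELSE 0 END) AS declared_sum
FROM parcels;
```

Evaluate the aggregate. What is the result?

1768

parcel=L79: ✓ → 77
parcel=L50: ✓ → 196
parcel=L35: ✗
parcel=L67: ✓ → 174
parcel=L22: ✓ → 98
parcel=L38: ✓ → 163
parcel=L61: ✓ → 168
parcel=L54: ✓ → 186
parcel=L19: ✓ → 105
parcel=L30: ✓ → 116
parcel=L29: ✓ → 147
parcel=L43: ✓ → 171
parcel=L53: ✓ → 167
declared_sum = 77 + 196 + 174 + 98 + 163 + 168 + 186 + 105 + 116 + 147 + 171 + 167 = 1768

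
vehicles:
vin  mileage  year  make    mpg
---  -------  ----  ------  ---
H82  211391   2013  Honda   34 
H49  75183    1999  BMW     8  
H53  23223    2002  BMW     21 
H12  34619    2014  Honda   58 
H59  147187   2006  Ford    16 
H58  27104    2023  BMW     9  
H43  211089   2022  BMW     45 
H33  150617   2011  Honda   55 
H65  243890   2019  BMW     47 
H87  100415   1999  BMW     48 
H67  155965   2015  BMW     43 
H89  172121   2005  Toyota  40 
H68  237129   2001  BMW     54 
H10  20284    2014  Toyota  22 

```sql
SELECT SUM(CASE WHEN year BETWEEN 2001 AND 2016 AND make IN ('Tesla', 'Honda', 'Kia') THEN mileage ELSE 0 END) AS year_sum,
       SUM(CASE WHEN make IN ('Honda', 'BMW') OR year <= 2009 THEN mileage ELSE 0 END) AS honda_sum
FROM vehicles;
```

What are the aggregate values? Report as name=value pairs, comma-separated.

year_sum=396627, honda_sum=1789933

[year_sum: year BETWEEN 2001 AND 2016 AND make IN ('Tesla', 'Honda', 'Kia')]
vin=H82: ✓ → 211391
vin=H49: ✗
vin=H53: ✗
vin=H12: ✓ → 34619
vin=H59: ✗
vin=H58: ✗
vin=H43: ✗
vin=H33: ✓ → 150617
vin=H65: ✗
vin=H87: ✗
vin=H67: ✗
vin=H89: ✗
vin=H68: ✗
vin=H10: ✗
year_sum = 211391 + 34619 + 150617 = 396627
—
[honda_sum: make IN ('Honda', 'BMW') OR year <= 2009]
vin=H82: ✓ → 211391
vin=H49: ✓ → 75183
vin=H53: ✓ → 23223
vin=H12: ✓ → 34619
vin=H59: ✓ → 147187
vin=H58: ✓ → 27104
vin=H43: ✓ → 211089
vin=H33: ✓ → 150617
vin=H65: ✓ → 243890
vin=H87: ✓ → 100415
vin=H67: ✓ → 155965
vin=H89: ✓ → 172121
vin=H68: ✓ → 237129
vin=H10: ✗
honda_sum = 211391 + 75183 + 23223 + 34619 + 147187 + 27104 + 211089 + 150617 + 243890 + 100415 + 155965 + 172121 + 237129 = 1789933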